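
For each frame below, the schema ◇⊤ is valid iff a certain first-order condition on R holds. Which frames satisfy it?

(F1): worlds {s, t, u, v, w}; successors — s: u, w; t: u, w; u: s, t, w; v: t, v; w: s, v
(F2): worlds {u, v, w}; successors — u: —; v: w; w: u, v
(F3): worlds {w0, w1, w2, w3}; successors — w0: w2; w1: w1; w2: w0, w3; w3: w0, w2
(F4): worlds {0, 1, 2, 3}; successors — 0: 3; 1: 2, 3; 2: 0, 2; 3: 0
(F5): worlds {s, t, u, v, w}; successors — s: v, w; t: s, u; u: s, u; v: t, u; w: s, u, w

Frame correspondent (Sahlqvist): ∀x ∃y Rxy — i.e. seriality.
(F1): satisfies the condition.
(F2): fails — world u has no successor.
(F3): satisfies the condition.
(F4): satisfies the condition.
(F5): satisfies the condition.

(F1), (F3), (F4), (F5)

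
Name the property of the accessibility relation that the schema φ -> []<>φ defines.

symmetry

Suppose φ→□◇φ is valid. Take Rxy and set V(φ)={x}. Then φ at x, so □◇φ at x, so ◇φ at y, so some z with Ryz has φ; z=x, i.e. Ryx.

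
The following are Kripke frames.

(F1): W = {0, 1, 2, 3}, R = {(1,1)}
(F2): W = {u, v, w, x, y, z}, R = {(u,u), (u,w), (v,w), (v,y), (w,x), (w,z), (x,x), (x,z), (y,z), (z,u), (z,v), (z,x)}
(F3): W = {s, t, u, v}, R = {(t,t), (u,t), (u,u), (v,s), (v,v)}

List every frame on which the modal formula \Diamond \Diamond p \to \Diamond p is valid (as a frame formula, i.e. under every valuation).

This is the axiom for transitivity; its first-order frame correspondent is \forall x \forall y \forall z (Rxy \wedge Ryz \to Rxz).
(F1): ✓.
(F2): fails — Ruw and Rwx but not Rux.
(F3): ✓.

(F1), (F3)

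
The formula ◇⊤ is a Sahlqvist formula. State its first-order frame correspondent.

seriality: ∀x ∃y Rxy

◇⊤ holds at w iff w has a successor, so frame-validity of ◇⊤ is exactly seriality. Equivalently via □q → ◇q:
Suppose □q→◇q is valid. At any x set V(q)=W. Then □q at x, so ◇q at x, so x has a successor.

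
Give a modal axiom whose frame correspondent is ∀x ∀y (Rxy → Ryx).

s → □◇s

This is symmetry; the standard corresponding axiom is B: s → □◇s.
Suppose s→□◇s is valid. Take Rxy and set V(s)={x}. Then s at x, so □◇s at x, so ◇s at y, so some z with Ryz has s; z=x, i.e. Ryx.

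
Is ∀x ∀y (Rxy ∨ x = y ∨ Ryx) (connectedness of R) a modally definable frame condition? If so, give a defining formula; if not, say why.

No — not modally definable

Any modally definable frame class is closed under disjoint unions.
Take 2 disjoint single-world reflexive frames: each is trivially connected, but their disjoint union has 2 worlds with no edge between distinct components, so it is not connected.
So the class is not modally definable.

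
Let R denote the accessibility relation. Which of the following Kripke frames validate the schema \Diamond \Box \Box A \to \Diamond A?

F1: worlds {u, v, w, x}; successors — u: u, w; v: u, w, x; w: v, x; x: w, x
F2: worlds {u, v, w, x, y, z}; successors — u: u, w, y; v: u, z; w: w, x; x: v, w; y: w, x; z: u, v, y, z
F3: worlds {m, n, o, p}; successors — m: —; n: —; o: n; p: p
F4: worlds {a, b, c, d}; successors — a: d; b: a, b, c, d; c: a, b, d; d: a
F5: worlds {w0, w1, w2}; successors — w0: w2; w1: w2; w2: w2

The schema corresponds to a generalized confluence (Geach) condition: \forall x \forall y (xRy \to \exists w (y R^2 w \wedge xRw)).
F1: holds.
F2: holds.
F3: fails — oRn but no w with nR²w and oRw.
F4: holds.
F5: holds.
Valid on: F1, F2, F4, F5.

F1, F2, F4, F5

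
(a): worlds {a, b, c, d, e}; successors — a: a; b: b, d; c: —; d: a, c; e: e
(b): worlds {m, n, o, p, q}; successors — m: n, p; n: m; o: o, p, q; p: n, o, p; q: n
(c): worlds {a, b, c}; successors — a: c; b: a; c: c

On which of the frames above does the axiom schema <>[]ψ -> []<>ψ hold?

This is the axiom for convergence; its first-order frame correspondent is forall x forall y forall z (Rxy & Rxz -> exists w (Ryw & Rzw)).
(a): fails — Rbb and Rbd but b and d have no common successor.
(b): fails — Rmn and Rmp but n and p have no common successor.
(c): ✓.
Valid on: (c).

(c)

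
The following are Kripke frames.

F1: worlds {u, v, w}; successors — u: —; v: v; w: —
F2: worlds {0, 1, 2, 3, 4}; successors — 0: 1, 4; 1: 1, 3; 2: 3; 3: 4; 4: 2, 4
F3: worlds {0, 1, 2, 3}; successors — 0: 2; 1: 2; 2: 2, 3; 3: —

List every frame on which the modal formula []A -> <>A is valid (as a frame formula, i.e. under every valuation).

Frame correspondent (Sahlqvist): forall x exists y Rxy — i.e. seriality.
F1: fails — world u has no successor.
F2: holds.
F3: fails — world 3 has no successor.
Valid on: F2.

F2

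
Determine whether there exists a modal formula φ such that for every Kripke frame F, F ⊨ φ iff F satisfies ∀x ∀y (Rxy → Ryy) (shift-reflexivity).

Yes — defined by □(□r → r)

This is a Sahlqvist condition; the T□ axiom □(□r → r) defines it.
Suppose □(□r→r) is valid. Take Rxy and set V(r)={w : Ryw}. Then at y, □r holds; since □(□r→r) at x, □r→r at y, so r at y, i.e. Ryy.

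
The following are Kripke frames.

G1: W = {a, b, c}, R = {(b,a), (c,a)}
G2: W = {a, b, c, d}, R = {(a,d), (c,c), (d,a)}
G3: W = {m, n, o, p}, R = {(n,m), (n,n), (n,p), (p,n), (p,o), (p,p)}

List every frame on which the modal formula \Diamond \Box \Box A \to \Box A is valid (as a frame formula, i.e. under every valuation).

This is the axiom for a generalized confluence (Geach) condition; its first-order frame correspondent is \forall x \forall y \forall z ((xRy \wedge xRz) \to \exists w (y R^2 w \wedge z = w)).
G1: fails — bRa, bRa but no w with aR²w and a=w.
G2: condition met.
G3: fails — nRm, nRm but no w with mR²w and m=w.

G2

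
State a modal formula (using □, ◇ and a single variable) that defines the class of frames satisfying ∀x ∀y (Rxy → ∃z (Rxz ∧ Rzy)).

A defining formula is □□q → □q (the C4 axiom).
Suppose □□q→□q is valid. Take Rxy and set V(q)={w : xR²w}. Then □□q at x, so □q at x, so q at y, i.e. ∃z(Rxz∧Rzy).

□□q → □q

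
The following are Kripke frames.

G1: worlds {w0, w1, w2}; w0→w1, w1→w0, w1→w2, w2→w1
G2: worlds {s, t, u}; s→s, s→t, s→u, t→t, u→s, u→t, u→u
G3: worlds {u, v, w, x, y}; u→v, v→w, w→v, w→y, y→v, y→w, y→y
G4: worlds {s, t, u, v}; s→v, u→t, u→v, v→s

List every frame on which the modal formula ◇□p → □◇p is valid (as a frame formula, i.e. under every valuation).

This is the axiom for convergence; its first-order frame correspondent is ∀x ∀y ∀z (Rxy ∧ Rxz → ∃w (Ryw ∧ Rzw)).
G1: condition met.
G2: condition met.
G3: fails — Ryw and Ryv but w and v have no common successor.
G4: fails — Ruv and Rut but v and t have no common successor.
Valid on: G1, G2.

G1, G2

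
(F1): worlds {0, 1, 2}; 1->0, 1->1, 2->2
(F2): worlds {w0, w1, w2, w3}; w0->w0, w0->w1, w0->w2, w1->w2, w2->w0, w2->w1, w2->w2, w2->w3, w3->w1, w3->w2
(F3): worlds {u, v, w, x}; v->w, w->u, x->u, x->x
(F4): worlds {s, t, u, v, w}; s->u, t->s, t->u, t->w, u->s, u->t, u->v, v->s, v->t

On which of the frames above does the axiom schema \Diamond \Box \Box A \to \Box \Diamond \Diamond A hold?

The schema corresponds to a generalized confluence (Geach) condition: \forall x \forall y \forall z ((xRy \wedge xRz) \to \exists w (y R^2 w \wedge z R^2 w)).
(F1): fails — 1R0, 1R0 but no w with 0R²w and 0R²w.
(F2): satisfies the condition.
(F3): fails — vRw, vRw but no t with wR²t and wR²t.
(F4): fails — tRs, tRw but no w* with sR²w* and wR²w*.
Valid on: (F2).

(F2)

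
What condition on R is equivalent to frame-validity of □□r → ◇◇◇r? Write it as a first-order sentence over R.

∀x ∃w (xR²w ∧ xR³w)

This is a Sahlqvist (Geach-type) schema ◇^0□^2r → □^0◇^3r.
Minimal-valuation argument: fix x; take any y with xR^0y and any z with xR^0z. Set V(r) to the set of worlds R-reachable from y in exactly 2 steps. Then □^2r holds at y, so the antecedent holds at x; validity forces ◇^3r at z, giving a w with zR^3w and yR^2w.
First-order correspondent: ∀x ∃w (xR²w ∧ xR³w).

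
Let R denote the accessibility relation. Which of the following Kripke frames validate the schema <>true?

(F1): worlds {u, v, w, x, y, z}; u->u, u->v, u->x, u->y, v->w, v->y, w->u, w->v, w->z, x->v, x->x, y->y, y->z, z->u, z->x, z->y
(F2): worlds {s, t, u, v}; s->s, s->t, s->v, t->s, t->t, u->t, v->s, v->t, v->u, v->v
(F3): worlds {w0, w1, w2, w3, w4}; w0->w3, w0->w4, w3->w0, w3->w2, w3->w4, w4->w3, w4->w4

(F1), (F2)

The schema corresponds to seriality: forall x exists y Rxy.
(F1): ✓.
(F2): ✓.
(F3): fails — world w1 has no successor.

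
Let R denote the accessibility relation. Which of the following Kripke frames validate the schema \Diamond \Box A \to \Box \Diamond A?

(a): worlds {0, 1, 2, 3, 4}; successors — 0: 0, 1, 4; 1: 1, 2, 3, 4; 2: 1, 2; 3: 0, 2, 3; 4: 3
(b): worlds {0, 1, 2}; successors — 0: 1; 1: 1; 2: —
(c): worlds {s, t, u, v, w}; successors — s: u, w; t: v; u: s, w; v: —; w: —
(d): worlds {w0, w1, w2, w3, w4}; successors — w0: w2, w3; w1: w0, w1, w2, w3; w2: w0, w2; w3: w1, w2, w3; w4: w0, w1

Frame correspondent (Sahlqvist): \forall x \forall y \forall z (Rxy \wedge Rxz \to \exists w (Ryw \wedge Rzw)) — i.e. convergence.
(a): fails — R00 and R04 but 0 and 4 have no common successor.
(b): satisfies the condition.
(c): fails — Rsw and Rsw but w and w have no common successor.
(d): satisfies the condition.
Valid on: (b), (d).

(b), (d)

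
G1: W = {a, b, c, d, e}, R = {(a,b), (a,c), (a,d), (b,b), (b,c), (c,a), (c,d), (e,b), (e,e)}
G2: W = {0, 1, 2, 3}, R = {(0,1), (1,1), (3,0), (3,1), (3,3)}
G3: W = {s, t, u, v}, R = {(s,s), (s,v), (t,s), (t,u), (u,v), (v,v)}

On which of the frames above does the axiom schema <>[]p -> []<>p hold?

G2, G3

The schema corresponds to convergence: forall x forall y forall z (Rxy & Rxz -> exists w (Ryw & Rzw)).
G1: fails — Rab and Rac but b and c have no common successor.
G2: satisfies the condition.
G3: satisfies the condition.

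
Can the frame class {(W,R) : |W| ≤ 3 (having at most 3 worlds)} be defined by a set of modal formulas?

No — not modally definable

Any modally definable frame class is closed under disjoint unions.
Any modal formula valid on each of 4 disjoint one-world frames is valid on their disjoint union (validity is preserved under disjoint unions). Each one-world frame has |W|=1≤3, but the union has |W|=4.
So the class is not modally definable.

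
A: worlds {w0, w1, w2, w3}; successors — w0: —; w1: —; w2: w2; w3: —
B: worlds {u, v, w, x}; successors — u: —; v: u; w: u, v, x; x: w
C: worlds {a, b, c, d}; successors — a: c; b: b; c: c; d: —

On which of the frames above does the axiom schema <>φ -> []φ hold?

A, C

This is the axiom for partial functionality; its first-order frame correspondent is forall x forall y forall z (Rxy & Rxz -> y = z).
A: condition met.
B: fails — w sees both u and v.
C: condition met.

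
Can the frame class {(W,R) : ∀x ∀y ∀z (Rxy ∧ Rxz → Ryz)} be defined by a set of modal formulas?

Definable; ◇q → □◇q defines it

This is a Sahlqvist condition; the 5 axiom ◇q → □◇q defines it.
Suppose ◇q→□◇q is valid. Take Rxy, Rxz and set V(q)={y}. Then ◇q at x, so □◇q at x, so ◇q at z, so some w with Rzw has q; w=y, i.e. Rzy. By symmetry of the argument, Ryz.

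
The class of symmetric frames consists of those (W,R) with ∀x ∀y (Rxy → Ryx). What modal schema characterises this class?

The condition is symmetry. The B schema s → □◇s defines it.
Suppose s→□◇s is valid. Take Rxy and set V(s)={x}. Then s at x, so □◇s at x, so ◇s at y, so some z with Ryz has s; z=x, i.e. Ryx.

s → □◇s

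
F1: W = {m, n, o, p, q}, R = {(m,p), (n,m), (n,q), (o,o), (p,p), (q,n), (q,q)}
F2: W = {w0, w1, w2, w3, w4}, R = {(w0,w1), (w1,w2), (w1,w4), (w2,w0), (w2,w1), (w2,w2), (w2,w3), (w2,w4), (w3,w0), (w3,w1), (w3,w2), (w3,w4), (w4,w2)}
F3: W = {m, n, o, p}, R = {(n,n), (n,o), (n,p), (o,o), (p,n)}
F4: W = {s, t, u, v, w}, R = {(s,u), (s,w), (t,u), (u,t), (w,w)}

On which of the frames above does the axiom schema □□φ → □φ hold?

This is the axiom for density; its first-order frame correspondent is ∀x ∀y (Rxy → ∃z (Rxz ∧ Rzy)).
F1: fails — Rnm but no z with Rnz and Rzm.
F2: fails — Rw0w1 but no z with Rw0z and Rzw1.
F3: satisfies the condition.
F4: fails — Rut but no z with Ruz and Rzt.
Valid on: F3.

F3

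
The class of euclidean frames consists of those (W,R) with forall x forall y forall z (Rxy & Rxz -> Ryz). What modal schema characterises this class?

◇p → □◇p

A defining formula is ◇p → □◇p (the 5 axiom).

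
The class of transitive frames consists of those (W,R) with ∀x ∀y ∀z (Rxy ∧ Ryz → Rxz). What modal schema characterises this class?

□ψ → □□ψ

A defining formula is □ψ → □□ψ (the 4 axiom).
Suppose □ψ→□□ψ is valid. Take Rxy, Ryz and set V(ψ)={w : Rxw}. Then □ψ at x, so □□ψ at x, so □ψ at y, so ψ at z, i.e. Rxz.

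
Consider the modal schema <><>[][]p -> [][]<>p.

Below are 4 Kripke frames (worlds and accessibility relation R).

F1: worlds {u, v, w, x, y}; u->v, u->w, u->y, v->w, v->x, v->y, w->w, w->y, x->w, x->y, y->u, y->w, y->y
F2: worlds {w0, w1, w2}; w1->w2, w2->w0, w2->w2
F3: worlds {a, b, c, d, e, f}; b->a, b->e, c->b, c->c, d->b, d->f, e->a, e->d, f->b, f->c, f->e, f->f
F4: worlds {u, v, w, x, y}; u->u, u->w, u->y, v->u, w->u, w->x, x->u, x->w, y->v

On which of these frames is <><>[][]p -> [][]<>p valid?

F1

Frame correspondent (Sahlqvist): forall x forall y forall z ((x R^2 y & x R^2 z) -> exists w (y R^2 w & zRw)) — i.e. a generalized confluence (Geach) condition.
F1: condition met.
F2: fails — w1R²w0, w1R²w0 but no w with w0R²w and w0Rw.
F3: fails — bR²a, bR²a but no w with aR²w and aRw.
F4: fails — uR²v, uR²y but no t with vR²t and yRt.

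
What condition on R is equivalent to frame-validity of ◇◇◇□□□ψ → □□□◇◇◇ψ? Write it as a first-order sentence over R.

This is a Sahlqvist (Geach-type) schema ◇^3□^3ψ → □^3◇^3ψ.
First-order correspondent: ∀x ∀y ∀z ((xR³y ∧ xR³z) → ∃w (yR³w ∧ zR³w)).

∀x ∀y ∀z ((xR³y ∧ xR³z) → ∃w (yR³w ∧ zR³w))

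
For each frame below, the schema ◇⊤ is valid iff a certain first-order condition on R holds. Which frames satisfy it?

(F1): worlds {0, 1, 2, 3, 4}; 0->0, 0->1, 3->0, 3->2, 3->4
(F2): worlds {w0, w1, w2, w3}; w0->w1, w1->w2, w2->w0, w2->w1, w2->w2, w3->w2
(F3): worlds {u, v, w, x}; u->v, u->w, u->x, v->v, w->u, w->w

Frame correspondent (Sahlqvist): ∀x ∃y Rxy — i.e. seriality.
(F1): fails — world 1 has no successor.
(F2): condition met.
(F3): fails — world x has no successor.
Valid on: (F2).

(F2)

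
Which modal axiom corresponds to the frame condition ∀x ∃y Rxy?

This is seriality; the standard corresponding axiom is D: □r → ◇r.
Suppose □r→◇r is valid. At any x set V(r)=W. Then □r at x, so ◇r at x, so x has a successor.

□r → ◇r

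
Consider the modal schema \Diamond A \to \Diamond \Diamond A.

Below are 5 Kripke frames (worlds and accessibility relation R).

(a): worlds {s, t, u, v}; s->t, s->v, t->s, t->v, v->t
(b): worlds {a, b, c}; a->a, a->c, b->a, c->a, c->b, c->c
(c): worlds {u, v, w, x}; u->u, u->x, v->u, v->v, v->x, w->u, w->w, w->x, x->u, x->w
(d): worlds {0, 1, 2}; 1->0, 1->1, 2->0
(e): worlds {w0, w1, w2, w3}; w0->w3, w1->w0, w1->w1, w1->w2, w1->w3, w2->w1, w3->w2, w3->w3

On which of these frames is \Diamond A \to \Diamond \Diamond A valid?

(b), (c), (e)

Frame correspondent (Sahlqvist): \forall x \forall y (xRy \to \exists w (y = w \wedge x R^2 w)) — i.e. a generalized confluence (Geach) condition.
(a): fails — tRs but no w with s=w and tR²w.
(b): holds.
(c): holds.
(d): fails — 2R0 but no w with 0=w and 2R²w.
(e): holds.
Valid on: (b), (c), (e).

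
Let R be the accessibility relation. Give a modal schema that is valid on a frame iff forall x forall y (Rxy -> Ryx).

r → □◇r

The condition is symmetry. The B schema r → □◇r defines it.
Suppose r→□◇r is valid. Take Rxy and set V(r)={x}. Then r at x, so □◇r at x, so ◇r at y, so some z with Ryz has r; z=x, i.e. Ryx.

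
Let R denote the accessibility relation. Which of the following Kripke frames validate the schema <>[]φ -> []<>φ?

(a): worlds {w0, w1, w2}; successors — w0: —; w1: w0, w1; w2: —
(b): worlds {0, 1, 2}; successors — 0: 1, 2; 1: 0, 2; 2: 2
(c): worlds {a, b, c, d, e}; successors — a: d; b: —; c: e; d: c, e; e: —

(b)

The schema corresponds to convergence: forall x forall y forall z (Rxy & Rxz -> exists w (Ryw & Rzw)).
(a): fails — Rw1w1 and Rw1w0 but w1 and w0 have no common successor.
(b): ✓.
(c): fails — Rce and Rce but e and e have no common successor.
Valid on: (b).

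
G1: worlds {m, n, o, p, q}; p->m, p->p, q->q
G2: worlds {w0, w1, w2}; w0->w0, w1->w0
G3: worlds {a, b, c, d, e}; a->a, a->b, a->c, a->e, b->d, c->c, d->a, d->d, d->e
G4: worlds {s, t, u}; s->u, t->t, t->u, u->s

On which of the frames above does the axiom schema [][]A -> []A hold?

G1, G2, G3

Frame correspondent (Sahlqvist): forall x forall y (Rxy -> exists z (Rxz & Rzy)) — i.e. density.
G1: satisfies the condition.
G2: satisfies the condition.
G3: satisfies the condition.
G4: fails — Rsu but no z with Rsz and Rzu.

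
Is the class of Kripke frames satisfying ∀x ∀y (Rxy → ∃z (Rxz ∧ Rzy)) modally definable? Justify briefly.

Yes: it is density, defined by the C4 schema □□p → □p.
Suppose □□p→□p is valid. Take Rxy and set V(p)={w : xR²w}. Then □□p at x, so □p at x, so p at y, i.e. ∃z(Rxz∧Rzy).

Yes — defined by □□p → □p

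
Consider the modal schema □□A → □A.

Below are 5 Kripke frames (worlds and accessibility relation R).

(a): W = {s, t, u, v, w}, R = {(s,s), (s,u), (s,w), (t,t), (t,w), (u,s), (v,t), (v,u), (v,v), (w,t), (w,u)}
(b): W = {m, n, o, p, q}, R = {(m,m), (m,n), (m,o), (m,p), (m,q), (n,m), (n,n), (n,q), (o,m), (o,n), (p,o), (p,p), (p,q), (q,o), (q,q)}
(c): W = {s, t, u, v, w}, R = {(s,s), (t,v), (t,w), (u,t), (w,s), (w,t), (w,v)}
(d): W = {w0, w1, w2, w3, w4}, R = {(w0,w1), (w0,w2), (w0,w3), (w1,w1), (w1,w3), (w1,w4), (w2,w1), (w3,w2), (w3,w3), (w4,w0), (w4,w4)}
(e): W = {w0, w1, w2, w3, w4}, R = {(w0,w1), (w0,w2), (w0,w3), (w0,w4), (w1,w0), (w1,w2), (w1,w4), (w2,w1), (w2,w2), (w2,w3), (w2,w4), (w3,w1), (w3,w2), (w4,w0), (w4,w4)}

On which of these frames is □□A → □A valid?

(b), (d), (e)

Frame correspondent (Sahlqvist): ∀x ∀y (Rxy → ∃z (Rxz ∧ Rzy)) — i.e. density.
(a): fails — Rwu but no z with Rwz and Rzu.
(b): holds.
(c): fails — Rwt but no z with Rwz and Rzt.
(d): holds.
(e): holds.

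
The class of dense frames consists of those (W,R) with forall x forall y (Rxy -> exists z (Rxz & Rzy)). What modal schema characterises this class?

□□r → □r

The condition is density. The C4 schema □□r → □r defines it.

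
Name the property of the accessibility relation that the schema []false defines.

□⊥ is valid iff no world has any successor (otherwise □⊥ fails at any world with one).

Emptiness of R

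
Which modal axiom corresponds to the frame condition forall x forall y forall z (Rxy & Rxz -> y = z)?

The condition is partial functionality. The CD schema ◇p → □p defines it.
Suppose ◇p→□p is valid. Take Rxy, Rxz and set V(p)={y}. Then ◇p at x, so □p at x, so p at z, i.e. z=y.

◇p → □p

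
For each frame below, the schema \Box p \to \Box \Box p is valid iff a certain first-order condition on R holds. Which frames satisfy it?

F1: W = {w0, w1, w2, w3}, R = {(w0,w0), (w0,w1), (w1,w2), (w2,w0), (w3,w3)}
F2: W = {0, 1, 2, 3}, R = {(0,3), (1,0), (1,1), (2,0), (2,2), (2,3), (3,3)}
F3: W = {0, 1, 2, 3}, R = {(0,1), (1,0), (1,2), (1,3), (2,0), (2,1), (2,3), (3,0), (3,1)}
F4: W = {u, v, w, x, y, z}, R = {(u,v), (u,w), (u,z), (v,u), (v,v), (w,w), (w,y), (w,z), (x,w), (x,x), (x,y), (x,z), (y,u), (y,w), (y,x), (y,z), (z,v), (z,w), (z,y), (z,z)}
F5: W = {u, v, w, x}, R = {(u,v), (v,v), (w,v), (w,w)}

F5

The schema corresponds to transitivity: \forall x \forall y \forall z (Rxy \wedge Ryz \to Rxz).
F1: fails — Rw1w2 and Rw2w0 but not Rw1w0.
F2: fails — R10 and R03 but not R13.
F3: fails — R10 and R01 but not R11.
F4: fails — Ruv and Rvu but not Ruu.
F5: ✓.
Valid on: F5.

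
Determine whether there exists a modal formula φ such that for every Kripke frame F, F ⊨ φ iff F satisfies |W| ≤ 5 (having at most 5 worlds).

No

If a class were modally definable it would be closed under disjoint unions (Goldblatt–Thomason).
Any modal formula valid on each of 6 disjoint one-world frames is valid on their disjoint union (validity is preserved under disjoint unions). Each one-world frame has |W|=1≤5, but the union has |W|=6.
Hence having at most 5 worlds is not modally definable.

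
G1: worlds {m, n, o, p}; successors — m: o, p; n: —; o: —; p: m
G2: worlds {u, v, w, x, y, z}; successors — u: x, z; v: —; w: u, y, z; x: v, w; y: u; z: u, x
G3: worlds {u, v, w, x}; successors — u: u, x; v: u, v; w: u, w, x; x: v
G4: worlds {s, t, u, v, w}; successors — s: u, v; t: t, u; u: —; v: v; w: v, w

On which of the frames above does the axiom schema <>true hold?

G3

The schema corresponds to seriality: forall x exists y Rxy.
G1: fails — world n has no successor.
G2: fails — world v has no successor.
G3: ✓.
G4: fails — world u has no successor.
Valid on: G3.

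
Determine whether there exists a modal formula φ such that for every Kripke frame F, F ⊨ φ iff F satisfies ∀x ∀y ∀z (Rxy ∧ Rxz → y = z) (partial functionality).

Yes, by ◇p → □p

This is a Sahlqvist condition; the CD axiom ◇p → □p defines it.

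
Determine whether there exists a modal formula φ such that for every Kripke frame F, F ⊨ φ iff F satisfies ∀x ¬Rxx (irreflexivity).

Not modally definable

Modal frame validity is preserved under surjective bounded morphisms.
The 5-cycle (worlds s,t,u,v,w with s→t→u→v→w→s) is irreflexive, and the map sending every world to a single reflexive point • is a surjective bounded morphism (forth: every edge maps to (•,•); back: every world has a successor). So any modal formula valid on the 5-cycle is also valid on the reflexive point, which is not irreflexive.
So no modal formula (or set of formulas) defines exactly the irreflexive frames.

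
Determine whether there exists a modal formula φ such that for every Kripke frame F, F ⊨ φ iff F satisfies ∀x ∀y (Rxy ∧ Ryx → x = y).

No — not modally definable

Any modally definable frame class is closed under surjective bounded morphisms.
The 6-cycle (worlds a,b,c,d,e,f with a→b→c→d→e→f→a) is antisymmetric. Sending even-indexed worlds to s and odd-indexed worlds to t is a surjective bounded morphism onto the two-world frame with s↔t, which is not antisymmetric.
So the class is not modally definable.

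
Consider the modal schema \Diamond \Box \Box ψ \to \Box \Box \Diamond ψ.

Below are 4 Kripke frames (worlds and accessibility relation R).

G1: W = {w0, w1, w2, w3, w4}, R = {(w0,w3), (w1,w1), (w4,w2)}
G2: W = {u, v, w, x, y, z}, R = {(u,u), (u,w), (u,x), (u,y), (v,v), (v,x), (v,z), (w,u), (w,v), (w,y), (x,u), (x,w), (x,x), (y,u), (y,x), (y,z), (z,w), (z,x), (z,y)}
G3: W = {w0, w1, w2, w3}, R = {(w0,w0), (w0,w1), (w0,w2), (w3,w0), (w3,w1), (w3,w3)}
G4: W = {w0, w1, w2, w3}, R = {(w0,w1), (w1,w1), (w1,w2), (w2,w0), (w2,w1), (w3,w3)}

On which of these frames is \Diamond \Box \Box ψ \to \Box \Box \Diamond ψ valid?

G1, G2, G4

This is the axiom for a generalized confluence (Geach) condition; its first-order frame correspondent is \forall x \forall y \forall z ((xRy \wedge x R^2 z) \to \exists w (y R^2 w \wedge zRw)).
G1: condition met.
G2: condition met.
G3: fails — w0Rw0, w0R²w1 but no w with w0R²w and w1Rw.
G4: condition met.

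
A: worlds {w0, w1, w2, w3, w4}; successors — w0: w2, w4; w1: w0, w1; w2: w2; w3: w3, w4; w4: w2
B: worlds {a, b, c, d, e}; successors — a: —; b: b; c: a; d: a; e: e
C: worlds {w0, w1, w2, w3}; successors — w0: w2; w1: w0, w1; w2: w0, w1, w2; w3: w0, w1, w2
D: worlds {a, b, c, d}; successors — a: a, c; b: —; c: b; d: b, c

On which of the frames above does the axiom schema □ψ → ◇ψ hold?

The schema corresponds to seriality: ∀x ∃y Rxy.
A: holds.
B: fails — world a has no successor.
C: holds.
D: fails — world b has no successor.
Valid on: A, C.

A, C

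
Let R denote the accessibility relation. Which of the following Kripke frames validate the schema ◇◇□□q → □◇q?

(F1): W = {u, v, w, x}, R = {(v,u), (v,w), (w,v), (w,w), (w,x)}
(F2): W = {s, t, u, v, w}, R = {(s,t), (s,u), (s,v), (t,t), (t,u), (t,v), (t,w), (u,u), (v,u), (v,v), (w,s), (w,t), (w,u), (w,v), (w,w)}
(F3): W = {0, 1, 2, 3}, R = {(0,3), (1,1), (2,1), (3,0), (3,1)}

This is the axiom for a generalized confluence (Geach) condition; its first-order frame correspondent is ∀x ∀y ∀z ((xR²y ∧ xRz) → ∃w (yR²w ∧ zRw)).
(F1): fails — vR²v, vRu but no t with vR²t and uRt.
(F2): satisfies the condition.
(F3): fails — 3R²1, 3R0 but no w with 1R²w and 0Rw.

(F2)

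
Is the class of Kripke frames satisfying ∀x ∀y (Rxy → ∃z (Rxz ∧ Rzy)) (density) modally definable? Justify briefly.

This is a Sahlqvist condition; the C4 axiom □□p → □p defines it.

Yes — defined by □□p → □p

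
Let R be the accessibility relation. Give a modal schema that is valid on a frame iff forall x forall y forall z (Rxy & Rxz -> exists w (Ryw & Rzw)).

The condition is convergence. The .2 schema ◇□r → □◇r defines it.
Suppose ◇□r→□◇r is valid. Take Rxy, Rxz and set V(r)={w : Ryw}. Then □r at y so ◇□r at x, so □◇r at x, so ◇r at z, giving w with Rzw and Ryw.

◇□r → □◇r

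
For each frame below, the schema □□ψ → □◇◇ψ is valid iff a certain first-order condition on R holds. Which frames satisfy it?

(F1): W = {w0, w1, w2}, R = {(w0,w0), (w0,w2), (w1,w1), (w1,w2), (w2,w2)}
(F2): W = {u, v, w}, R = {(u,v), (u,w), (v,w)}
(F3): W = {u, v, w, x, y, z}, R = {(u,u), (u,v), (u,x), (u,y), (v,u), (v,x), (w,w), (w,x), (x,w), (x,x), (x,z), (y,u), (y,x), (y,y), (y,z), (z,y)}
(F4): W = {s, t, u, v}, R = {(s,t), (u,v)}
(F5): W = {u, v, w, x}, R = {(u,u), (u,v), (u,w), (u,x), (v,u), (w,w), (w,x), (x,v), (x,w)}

(F1), (F3), (F5)

Frame correspondent (Sahlqvist): ∀x ∀z (xRz → ∃w (xR²w ∧ zR²w)) — i.e. a generalized confluence (Geach) condition.
(F1): condition met.
(F2): fails — uRv but no t with uR²t and vR²t.
(F3): condition met.
(F4): fails — sRt but no w with sR²w and tR²w.
(F5): condition met.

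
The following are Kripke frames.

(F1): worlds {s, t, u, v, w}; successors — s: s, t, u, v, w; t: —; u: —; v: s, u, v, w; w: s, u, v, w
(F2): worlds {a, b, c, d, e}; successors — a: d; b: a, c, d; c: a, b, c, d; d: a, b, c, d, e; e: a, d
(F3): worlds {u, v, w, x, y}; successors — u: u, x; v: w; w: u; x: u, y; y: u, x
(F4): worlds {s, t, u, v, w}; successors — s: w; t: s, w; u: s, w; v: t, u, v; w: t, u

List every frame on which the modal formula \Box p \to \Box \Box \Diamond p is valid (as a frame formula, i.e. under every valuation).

The schema corresponds to a generalized confluence (Geach) condition: \forall x \forall z (x R^2 z \to \exists w (xRw \wedge zRw)).
(F1): fails — sR²t but no w* with sRw* and tRw*.
(F2): condition met.
(F3): fails — vR²u but no t with vRt and uRt.
(F4): fails — tR²w but no w* with tRw* and wRw*.
Valid on: (F2).

(F2)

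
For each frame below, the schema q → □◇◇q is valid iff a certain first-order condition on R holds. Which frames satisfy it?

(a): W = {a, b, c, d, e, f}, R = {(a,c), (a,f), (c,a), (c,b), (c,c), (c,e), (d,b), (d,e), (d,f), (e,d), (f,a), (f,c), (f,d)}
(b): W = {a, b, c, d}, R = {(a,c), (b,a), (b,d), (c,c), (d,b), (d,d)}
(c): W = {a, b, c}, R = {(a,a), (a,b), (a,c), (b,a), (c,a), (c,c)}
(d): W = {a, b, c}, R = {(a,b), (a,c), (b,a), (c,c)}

The schema corresponds to a generalized confluence (Geach) condition: ∀x ∀z (xRz → ∃w (x = w ∧ zR²w)).
(a): fails — cRb but no w with c=w and bR²w.
(b): fails — aRc but no w with a=w and cR²w.
(c): satisfies the condition.
(d): fails — aRb but no w with a=w and bR²w.

(c)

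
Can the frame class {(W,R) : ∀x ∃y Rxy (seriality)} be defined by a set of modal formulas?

The condition is seriality. A defining modal formula is □r → ◇r.
Suppose □r→◇r is valid. At any x set V(r)=W. Then □r at x, so ◇r at x, so x has a successor.

Definable; □r → ◇r defines it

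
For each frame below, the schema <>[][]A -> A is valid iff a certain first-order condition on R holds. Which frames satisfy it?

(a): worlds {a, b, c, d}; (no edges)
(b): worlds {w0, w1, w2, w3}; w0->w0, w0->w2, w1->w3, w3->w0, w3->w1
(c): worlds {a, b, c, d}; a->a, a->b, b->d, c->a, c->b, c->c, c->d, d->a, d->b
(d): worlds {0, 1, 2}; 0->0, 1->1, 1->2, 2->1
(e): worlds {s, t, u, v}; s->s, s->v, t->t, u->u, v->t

(a), (d)

This is the axiom for a generalized confluence (Geach) condition; its first-order frame correspondent is forall x forall y (xRy -> exists w (y R^2 w & x = w)).
(a): satisfies the condition.
(b): fails — w0Rw2 but no w with w2R²w and w0=w.
(c): fails — cRa but no w with aR²w and c=w.
(d): satisfies the condition.
(e): fails — sRv but no w with vR²w and s=w.
Valid on: (a), (d).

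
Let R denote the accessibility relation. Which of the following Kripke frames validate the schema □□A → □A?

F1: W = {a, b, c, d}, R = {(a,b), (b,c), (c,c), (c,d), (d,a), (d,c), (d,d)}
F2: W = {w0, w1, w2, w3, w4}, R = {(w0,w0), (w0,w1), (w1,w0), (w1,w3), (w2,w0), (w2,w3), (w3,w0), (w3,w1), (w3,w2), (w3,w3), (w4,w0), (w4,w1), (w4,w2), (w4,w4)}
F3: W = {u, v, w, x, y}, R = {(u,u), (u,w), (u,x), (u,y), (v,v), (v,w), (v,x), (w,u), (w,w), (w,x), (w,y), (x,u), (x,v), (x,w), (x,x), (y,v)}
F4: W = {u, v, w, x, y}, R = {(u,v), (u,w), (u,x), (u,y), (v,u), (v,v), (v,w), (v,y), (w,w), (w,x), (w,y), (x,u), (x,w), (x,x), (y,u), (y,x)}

F2, F3, F4

This is the axiom for density; its first-order frame correspondent is ∀x ∀y (Rxy → ∃z (Rxz ∧ Rzy)).
F1: fails — Rab but no z with Raz and Rzb.
F2: condition met.
F3: condition met.
F4: condition met.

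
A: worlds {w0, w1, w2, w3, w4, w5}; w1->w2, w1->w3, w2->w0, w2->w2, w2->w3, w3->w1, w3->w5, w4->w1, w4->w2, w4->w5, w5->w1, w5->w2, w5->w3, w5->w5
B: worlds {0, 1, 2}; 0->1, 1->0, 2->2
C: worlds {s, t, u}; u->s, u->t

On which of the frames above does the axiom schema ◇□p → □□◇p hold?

C

This is the axiom for a generalized confluence (Geach) condition; its first-order frame correspondent is ∀x ∀y ∀z ((xRy ∧ xR²z) → ∃w (yRw ∧ zRw)).
A: fails — w1Rw2, w1R²w0 but no w with w2Rw and w0Rw.
B: fails — 0R1, 0R²0 but no w with 1Rw and 0Rw.
C: holds.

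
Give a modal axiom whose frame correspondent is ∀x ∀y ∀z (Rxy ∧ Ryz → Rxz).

□r → □□r

This is transitivity; the standard corresponding axiom is 4: □r → □□r.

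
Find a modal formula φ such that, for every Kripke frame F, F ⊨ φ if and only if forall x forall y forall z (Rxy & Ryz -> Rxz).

□q → □□q

This is transitivity; the standard corresponding axiom is 4: □q → □□q.
Suppose □q→□□q is valid. Take Rxy, Ryz and set V(q)={w : Rxw}. Then □q at x, so □□q at x, so □q at y, so q at z, i.e. Rxz.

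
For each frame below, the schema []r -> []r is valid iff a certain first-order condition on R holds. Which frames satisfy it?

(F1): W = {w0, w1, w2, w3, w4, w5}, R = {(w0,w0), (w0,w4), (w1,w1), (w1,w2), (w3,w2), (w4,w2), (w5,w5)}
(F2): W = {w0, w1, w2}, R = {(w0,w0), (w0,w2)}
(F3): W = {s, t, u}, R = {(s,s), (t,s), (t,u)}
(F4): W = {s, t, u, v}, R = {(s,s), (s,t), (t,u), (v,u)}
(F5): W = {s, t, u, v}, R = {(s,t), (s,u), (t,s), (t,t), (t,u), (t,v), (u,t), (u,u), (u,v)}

Frame correspondent (Sahlqvist): forall x forall z (xRz -> exists w (xRw & z = w)) — i.e. a generalized confluence (Geach) condition.
(F1): holds.
(F2): holds.
(F3): holds.
(F4): holds.
(F5): holds.

(F1), (F2), (F3), (F4), (F5)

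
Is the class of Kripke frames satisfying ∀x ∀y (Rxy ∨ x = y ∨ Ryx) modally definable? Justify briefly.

Not definable by any modal formula

Any modally definable frame class is closed under disjoint unions.
Take 4 disjoint single-world reflexive frames: each is trivially connected, but their disjoint union has 4 worlds with no edge between distinct components, so it is not connected.
So no modal formula (or set of formulas) defines exactly the connected frames.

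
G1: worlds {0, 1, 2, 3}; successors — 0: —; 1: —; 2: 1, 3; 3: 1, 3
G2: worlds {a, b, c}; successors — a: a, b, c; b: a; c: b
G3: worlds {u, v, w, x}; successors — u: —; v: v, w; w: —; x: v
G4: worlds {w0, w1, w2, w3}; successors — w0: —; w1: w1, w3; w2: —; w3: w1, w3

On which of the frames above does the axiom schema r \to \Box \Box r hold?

The schema corresponds to a generalized confluence (Geach) condition: \forall x \forall z (x R^2 z \to \exists w (x = w \wedge z = w)).
G1: fails — 2R²1 but 2 ≠ 1.
G2: fails — aR²b but a ≠ b.
G3: fails — vR²w but v ≠ w.
G4: fails — w1R²w3 but w1 ≠ w3.

none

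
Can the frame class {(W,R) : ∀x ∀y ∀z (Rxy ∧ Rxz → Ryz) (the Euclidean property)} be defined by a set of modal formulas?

The condition is the Euclidean property. A defining modal formula is ◇q → □◇q.

Yes — defined by ◇q → □◇q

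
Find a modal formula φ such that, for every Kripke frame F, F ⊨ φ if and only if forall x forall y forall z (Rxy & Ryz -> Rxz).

□r → □□r

A defining formula is □r → □□r (the 4 axiom).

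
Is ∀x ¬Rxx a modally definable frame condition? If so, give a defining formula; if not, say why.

Not modally definable

If a class were modally definable it would be closed under surjective bounded morphisms (Goldblatt–Thomason).
The 2-cycle (worlds a,b with a→b→a) is irreflexive, and the map sending every world to a single reflexive point • is a surjective bounded morphism (forth: every edge maps to (•,•); back: every world has a successor). So any modal formula valid on the 2-cycle is also valid on the reflexive point, which is not irreflexive.
Hence irreflexivity is not modally definable.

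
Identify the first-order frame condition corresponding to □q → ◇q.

Suppose □q→◇q is valid. At any x set V(q)=W. Then □q at x, so ◇q at x, so x has a successor.
The converse is a direct semantic check.
Frame condition: ∀x ∃y Rxy.

seriality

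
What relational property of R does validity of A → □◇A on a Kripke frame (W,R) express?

Suppose A→□◇A is valid. Take Rxy and set V(A)={x}. Then A at x, so □◇A at x, so ◇A at y, so some z with Ryz has A; z=x, i.e. Ryx.
Conversely, any frame satisfying ∀x ∀y (Rxy → Ryx) validates the schema.
Frame condition: ∀x ∀y (Rxy → Ryx).

symmetry: ∀x ∀y (Rxy → Ryx)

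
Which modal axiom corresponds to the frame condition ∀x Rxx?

□p → p

This is reflexivity; the standard corresponding axiom is T: □p → p.
Suppose □p→p is valid. At any x set V(p)={w : Rxw}. Then □p holds at x, so p holds at x, i.e. Rxx.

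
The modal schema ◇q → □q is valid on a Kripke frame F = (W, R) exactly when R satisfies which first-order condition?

partial functionality: ∀x ∀y ∀z (Rxy ∧ Rxz → y = z)

This schema is the CD axiom.
It corresponds to partial functionality: ∀x ∀y ∀z (Rxy ∧ Rxz → y = z).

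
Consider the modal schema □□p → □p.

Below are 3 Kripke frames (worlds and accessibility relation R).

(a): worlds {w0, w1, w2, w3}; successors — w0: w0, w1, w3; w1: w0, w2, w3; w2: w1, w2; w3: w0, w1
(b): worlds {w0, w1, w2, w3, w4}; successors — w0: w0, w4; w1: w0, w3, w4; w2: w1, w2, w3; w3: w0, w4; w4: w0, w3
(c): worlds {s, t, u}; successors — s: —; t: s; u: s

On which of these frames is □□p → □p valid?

(a)

Frame correspondent (Sahlqvist): ∀x ∀y (Rxy → ∃z (Rxz ∧ Rzy)) — i.e. density.
(a): ✓.
(b): fails — Rw4w3 but no z with Rw4z and Rzw3.
(c): fails — Rus but no z with Ruz and Rzs.
Valid on: (a).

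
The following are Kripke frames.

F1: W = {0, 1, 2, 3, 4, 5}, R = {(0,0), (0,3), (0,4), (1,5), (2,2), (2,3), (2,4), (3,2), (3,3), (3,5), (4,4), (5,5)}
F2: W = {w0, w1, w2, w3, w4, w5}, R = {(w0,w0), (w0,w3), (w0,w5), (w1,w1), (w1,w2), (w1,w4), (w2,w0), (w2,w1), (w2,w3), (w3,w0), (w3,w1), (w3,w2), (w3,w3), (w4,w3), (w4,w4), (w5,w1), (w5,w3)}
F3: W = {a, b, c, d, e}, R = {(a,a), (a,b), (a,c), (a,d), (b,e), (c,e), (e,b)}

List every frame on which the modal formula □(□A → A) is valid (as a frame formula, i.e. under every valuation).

This is the axiom for shift-reflexivity; its first-order frame correspondent is ∀x ∀y (Rxy → Ryy).
F1: holds.
F2: fails — Rw1w2 but not Rw2w2.
F3: fails — Reb but not Rbb.
Valid on: F1.

F1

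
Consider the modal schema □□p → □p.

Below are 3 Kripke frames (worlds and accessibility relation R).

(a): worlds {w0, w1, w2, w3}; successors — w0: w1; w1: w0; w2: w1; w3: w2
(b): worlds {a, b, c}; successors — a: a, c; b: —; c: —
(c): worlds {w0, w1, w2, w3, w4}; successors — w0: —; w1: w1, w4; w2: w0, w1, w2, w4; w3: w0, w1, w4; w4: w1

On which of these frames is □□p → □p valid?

(b)

Frame correspondent (Sahlqvist): ∀x ∀y (Rxy → ∃z (Rxz ∧ Rzy)) — i.e. density.
(a): fails — Rw0w1 but no z with Rw0z and Rzw1.
(b): ✓.
(c): fails — Rw3w0 but no z with Rw3z and Rzw0.
Valid on: (b).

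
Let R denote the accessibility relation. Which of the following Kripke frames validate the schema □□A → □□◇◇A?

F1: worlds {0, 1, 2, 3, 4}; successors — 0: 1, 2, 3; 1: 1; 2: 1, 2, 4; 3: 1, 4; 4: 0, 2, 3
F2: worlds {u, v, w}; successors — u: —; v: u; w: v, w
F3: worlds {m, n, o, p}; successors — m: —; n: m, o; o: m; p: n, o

The schema corresponds to a generalized confluence (Geach) condition: ∀x ∀z (xR²z → ∃w (xR²w ∧ zR²w)).
F1: satisfies the condition.
F2: fails — wR²u but no t with wR²t and uR²t.
F3: fails — nR²m but no w with nR²w and mR²w.

F1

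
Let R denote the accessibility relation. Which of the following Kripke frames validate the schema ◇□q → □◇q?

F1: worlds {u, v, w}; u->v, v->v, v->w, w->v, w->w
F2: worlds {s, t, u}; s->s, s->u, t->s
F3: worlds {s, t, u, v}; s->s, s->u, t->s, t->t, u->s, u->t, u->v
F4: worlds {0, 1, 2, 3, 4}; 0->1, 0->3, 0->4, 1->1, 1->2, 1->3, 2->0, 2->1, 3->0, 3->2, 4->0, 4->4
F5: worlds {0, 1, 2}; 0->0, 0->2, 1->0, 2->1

Frame correspondent (Sahlqvist): ∀x ∀y ∀z (Rxy ∧ Rxz → ∃w (Ryw ∧ Rzw)) — i.e. convergence.
F1: holds.
F2: fails — Rsu and Rsu but u and u have no common successor.
F3: fails — Ruv and Ruv but v and v have no common successor.
F4: fails — R01 and R04 but 1 and 4 have no common successor.
F5: fails — R00 and R02 but 0 and 2 have no common successor.
Valid on: F1.

F1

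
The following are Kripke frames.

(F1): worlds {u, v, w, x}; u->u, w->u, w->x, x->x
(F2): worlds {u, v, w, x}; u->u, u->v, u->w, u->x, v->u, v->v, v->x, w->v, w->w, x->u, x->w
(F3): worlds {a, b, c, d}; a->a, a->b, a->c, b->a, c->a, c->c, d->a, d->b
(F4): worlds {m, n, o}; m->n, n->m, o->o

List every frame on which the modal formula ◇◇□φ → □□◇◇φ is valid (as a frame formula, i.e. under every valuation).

(F2), (F3)

This is the axiom for a generalized confluence (Geach) condition; its first-order frame correspondent is ∀x ∀y ∀z ((xR²y ∧ xR²z) → ∃w (yRw ∧ zR²w)).
(F1): fails — wR²u, wR²x but no t with uRt and xR²t.
(F2): satisfies the condition.
(F3): satisfies the condition.
(F4): fails — mR²m, mR²m but no w with mRw and mR²w.
Valid on: (F2), (F3).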